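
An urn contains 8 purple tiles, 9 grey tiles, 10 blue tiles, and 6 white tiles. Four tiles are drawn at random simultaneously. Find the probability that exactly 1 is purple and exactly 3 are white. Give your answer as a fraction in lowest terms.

Unordered draws without replacement: count favorable combinations over C(33,4).
Favorable = C(8,1) · C(9,0) · C(10,0) · C(6,3) = 160; total = C(33,4) = 40920.
P = 160/40920 = 4/1023 ≈ 0.0039.

4/1023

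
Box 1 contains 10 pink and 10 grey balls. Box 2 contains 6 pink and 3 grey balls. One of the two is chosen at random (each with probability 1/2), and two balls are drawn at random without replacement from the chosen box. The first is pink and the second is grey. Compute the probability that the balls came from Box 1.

20/39

P(E | Box 1) = 5/19; P(E | Box 2) = 1/4.
P(E) = 1/2·5/19 + 1/2·1/4 = 39/152.
By Bayes' rule, P(Box 1 | E) = 5/38 / 39/152 = 20/39 ≈ 0.5128.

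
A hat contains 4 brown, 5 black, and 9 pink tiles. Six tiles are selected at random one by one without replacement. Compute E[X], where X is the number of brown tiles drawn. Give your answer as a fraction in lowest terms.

4/3

By linearity of expectation, E[X] = Σ P(draw i is brown); by symmetry each draw (even without replacement) has P(brown) = 4/18.
E[X] = 6 · 4/18 = 4/3 ≈ 1.3333.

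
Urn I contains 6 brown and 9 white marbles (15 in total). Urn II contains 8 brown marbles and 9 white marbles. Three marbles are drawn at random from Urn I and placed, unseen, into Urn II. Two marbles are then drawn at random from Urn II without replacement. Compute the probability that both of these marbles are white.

1863/6650

Condition on how many of the transferred marbles are white (from Urn I: 9 white of 15; then Urn II has 20 total).
  0 white: C(9,0)C(6,3)/C(15,3) = 4/91; then P = C(9,2)/C(20,2) = 18/95
  1 white: C(9,1)C(6,2)/C(15,3) = 27/91; then P = C(10,2)/C(20,2) = 9/38
  2 white: C(9,2)C(6,1)/C(15,3) = 216/455; then P = C(11,2)/C(20,2) = 11/38
  3 white: C(9,3)C(6,0)/C(15,3) = 12/65; then P = C(12,2)/C(20,2) = 33/95
P(both white) = 1863/6650 ≈ 0.2802.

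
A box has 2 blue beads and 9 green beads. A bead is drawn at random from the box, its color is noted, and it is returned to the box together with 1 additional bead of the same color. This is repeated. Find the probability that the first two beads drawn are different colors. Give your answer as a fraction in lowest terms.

3/11

Either blue then green, or green then blue; after the first draw the total is 12.
P = (2/11)·(9/12) + (9/11)·(2/12) = 3/11 ≈ 0.2727.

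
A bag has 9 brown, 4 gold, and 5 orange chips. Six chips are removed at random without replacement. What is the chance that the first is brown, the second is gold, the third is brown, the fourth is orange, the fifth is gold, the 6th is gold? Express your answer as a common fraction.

1/1547

Multiply the conditional probability of each draw in order, without replacement, so each draw removes one from its color and from the total.
P = (9/18) · (4/17) · (8/16) · (5/15) · (3/14) · (2/13) = 1/1547 ≈ 0.0006.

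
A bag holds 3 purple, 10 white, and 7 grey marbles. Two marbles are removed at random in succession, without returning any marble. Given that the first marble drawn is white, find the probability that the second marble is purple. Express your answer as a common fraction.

After removing 1 white, the bag has 3 purple out of 19 remaining.
P(second is purple | given) = 3/19 ≈ 0.1579.

3/19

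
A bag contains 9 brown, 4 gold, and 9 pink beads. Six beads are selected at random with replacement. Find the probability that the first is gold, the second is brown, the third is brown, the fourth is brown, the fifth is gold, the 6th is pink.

6561/7086244

Multiply the conditional probability of each draw in order, with replacement (the composition resets each draw).
P = (4/22) · (9/22) · (9/22) · (9/22) · (4/22) · (9/22) = 6561/7086244 ≈ 0.0009.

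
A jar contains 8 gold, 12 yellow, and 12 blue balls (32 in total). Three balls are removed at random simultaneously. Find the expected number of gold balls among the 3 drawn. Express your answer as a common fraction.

3/4

By linearity of expectation, E[X] = Σ P(draw i is gold); by symmetry each draw (even without replacement) has P(gold) = 8/32.
E[X] = 3 · 8/32 = 3/4 ≈ 0.7500.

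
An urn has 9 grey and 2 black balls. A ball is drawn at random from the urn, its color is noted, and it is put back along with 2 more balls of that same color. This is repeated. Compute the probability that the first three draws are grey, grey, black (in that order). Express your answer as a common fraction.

Track the composition after each reinforcement of +2.
P = (9/11) · (11/13) · (2/15) = 6/65 ≈ 0.0923.

6/65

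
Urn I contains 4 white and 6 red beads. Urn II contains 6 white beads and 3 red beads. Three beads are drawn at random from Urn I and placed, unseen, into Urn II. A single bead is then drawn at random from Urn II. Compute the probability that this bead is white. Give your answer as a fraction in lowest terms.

3/5

Condition on how many of the transferred beads are white (from Urn I: 4 white of 10; then Urn II has 12 total).
  0 white: C(4,0)C(6,3)/C(10,3) = 1/6; then P = 6/12
  1 white: C(4,1)C(6,2)/C(10,3) = 1/2; then P = 7/12
  2 white: C(4,2)C(6,1)/C(10,3) = 3/10; then P = 8/12
  3 white: C(4,3)C(6,0)/C(10,3) = 1/30; then P = 9/12
P(white from Urn II) = 3/5 ≈ 0.6000.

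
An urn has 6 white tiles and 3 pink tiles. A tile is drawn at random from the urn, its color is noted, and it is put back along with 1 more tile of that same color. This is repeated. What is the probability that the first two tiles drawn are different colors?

2/5

Either white then pink, or pink then white; after the first draw the total is 10.
P = (6/9)·(3/10) + (3/9)·(6/10) = 2/5 ≈ 0.4000.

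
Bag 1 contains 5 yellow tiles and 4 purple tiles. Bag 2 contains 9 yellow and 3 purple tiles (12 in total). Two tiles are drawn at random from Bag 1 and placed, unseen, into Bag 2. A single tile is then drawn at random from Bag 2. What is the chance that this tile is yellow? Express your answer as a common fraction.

13/18

Condition on how many of the transferred tiles are yellow (from Bag 1: 5 yellow of 9; then Bag 2 has 14 total).
  0 yellow: C(5,0)C(4,2)/C(9,2) = 1/6; then P = 9/14
  1 yellow: C(5,1)C(4,1)/C(9,2) = 5/9; then P = 10/14
  2 yellow: C(5,2)C(4,0)/C(9,2) = 5/18; then P = 11/14
P(yellow from Bag 2) = 13/18 ≈ 0.7222.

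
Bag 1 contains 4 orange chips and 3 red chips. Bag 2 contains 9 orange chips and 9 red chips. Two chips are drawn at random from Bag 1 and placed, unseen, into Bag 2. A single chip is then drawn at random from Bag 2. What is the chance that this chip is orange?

71/140

Condition on how many of the transferred chips are orange (from Bag 1: 4 orange of 7; then Bag 2 has 20 total).
  0 orange: C(4,0)C(3,2)/C(7,2) = 1/7; then P = 9/20
  1 orange: C(4,1)C(3,1)/C(7,2) = 4/7; then P = 10/20
  2 orange: C(4,2)C(3,0)/C(7,2) = 2/7; then P = 11/20
P(orange from Bag 2) = 71/140 ≈ 0.5071.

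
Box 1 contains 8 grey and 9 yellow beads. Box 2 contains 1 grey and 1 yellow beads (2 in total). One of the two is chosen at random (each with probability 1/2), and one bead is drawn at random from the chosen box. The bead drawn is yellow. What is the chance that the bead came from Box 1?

18/35

P(yellow | Box 1) = 9/17; P(yellow | Box 2) = 1/2.
P(yellow) = 1/2·9/17 + 1/2·1/2 = 35/68.
By Bayes' rule, P(Box 1 | yellow) = 9/34 / 35/68 = 18/35 ≈ 0.5143.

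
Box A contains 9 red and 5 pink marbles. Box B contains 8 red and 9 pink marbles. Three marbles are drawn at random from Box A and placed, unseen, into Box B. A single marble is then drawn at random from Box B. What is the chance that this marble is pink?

141/280

Condition on how many of the transferred marbles are pink (from Box A: 5 pink of 14; then Box B has 20 total).
  0 pink: C(5,0)C(9,3)/C(14,3) = 3/13; then P = 9/20
  1 pink: C(5,1)C(9,2)/C(14,3) = 45/91; then P = 10/20
  2 pink: C(5,2)C(9,1)/C(14,3) = 45/182; then P = 11/20
  3 pink: C(5,3)C(9,0)/C(14,3) = 5/182; then P = 12/20
P(pink from Box B) = 141/280 ≈ 0.5036.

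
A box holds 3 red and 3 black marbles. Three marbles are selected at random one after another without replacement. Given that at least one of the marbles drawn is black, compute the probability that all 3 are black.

1/19

P(all 3 black) = C(3,3)/C(6,3) = 1/20; P(at least one black) = 1 − C(3,3)/C(6,3) = 19/20.
Since 'all 3 black' ⊆ 'at least one black', P(all 3 | at least one) = 1/20 / 19/20 = 1/19 ≈ 0.0526.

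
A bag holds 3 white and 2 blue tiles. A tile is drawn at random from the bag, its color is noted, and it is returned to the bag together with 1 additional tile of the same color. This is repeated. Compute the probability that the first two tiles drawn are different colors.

2/5

Either white then blue, or blue then white; after the first draw the total is 6.
P = (3/5)·(2/6) + (2/5)·(3/6) = 2/5 ≈ 0.4000.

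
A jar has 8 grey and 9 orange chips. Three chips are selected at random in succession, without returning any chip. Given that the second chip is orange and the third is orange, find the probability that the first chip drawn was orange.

P(first=orange and the second chip is orange and the third is orange) = (9/17)·(8/16)·(7/15) = 21/170.
P(E) = Σ over first color = 12/85 + 21/170 = 9/34.
By Bayes, P(first=orange | E) = 21/170 / 9/34 = 7/15 ≈ 0.4667.

7/15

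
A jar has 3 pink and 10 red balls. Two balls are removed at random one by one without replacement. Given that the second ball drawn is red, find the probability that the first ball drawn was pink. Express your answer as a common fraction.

P(first=pink and the second ball drawn is red) = (3/13)·(10/12) = 5/26.
P(the second ball drawn is red) = Σ over first color = 5/26 + 15/26 = 10/13.
By Bayes, P(first=pink | the second ball drawn is red) = 5/26 / 10/13 = 1/4 ≈ 0.2500.

1/4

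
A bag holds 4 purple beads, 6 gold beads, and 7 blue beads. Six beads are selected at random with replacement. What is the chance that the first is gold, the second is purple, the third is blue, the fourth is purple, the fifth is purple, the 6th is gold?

Multiply the conditional probability of each draw in order, with replacement (the composition resets each draw).
P = (6/17) · (4/17) · (7/17) · (4/17) · (4/17) · (6/17) = 16128/24137569 ≈ 0.0007.

16128/24137569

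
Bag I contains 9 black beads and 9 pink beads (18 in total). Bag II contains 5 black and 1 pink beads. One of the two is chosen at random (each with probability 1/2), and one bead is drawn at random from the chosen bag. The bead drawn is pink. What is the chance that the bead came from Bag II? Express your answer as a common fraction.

1/4

P(pink | Bag I) = 1/2; P(pink | Bag II) = 1/6.
P(pink) = 1/2·1/2 + 1/2·1/6 = 1/3.
By Bayes' rule, P(Bag II | pink) = 1/12 / 1/3 = 1/4 ≈ 0.2500.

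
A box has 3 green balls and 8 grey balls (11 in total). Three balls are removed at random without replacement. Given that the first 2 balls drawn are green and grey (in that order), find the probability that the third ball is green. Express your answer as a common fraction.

2/9

After removing 1 green, 1 grey, the box has 2 green out of 9 remaining.
P(third is green | given) = 2/9 ≈ 0.2222.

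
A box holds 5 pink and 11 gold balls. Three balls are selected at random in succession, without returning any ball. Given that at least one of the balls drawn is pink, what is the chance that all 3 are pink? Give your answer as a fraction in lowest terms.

2/79

P(all 3 pink) = C(5,3)/C(16,3) = 1/56; P(at least one pink) = 1 − C(11,3)/C(16,3) = 79/112.
Since 'all 3 pink' ⊆ 'at least one pink', P(all 3 | at least one) = 1/56 / 79/112 = 2/79 ≈ 0.0253.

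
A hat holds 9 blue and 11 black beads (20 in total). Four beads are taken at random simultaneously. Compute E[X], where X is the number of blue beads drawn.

By linearity of expectation, E[X] = Σ P(draw i is blue); by symmetry each draw (even without replacement) has P(blue) = 9/20.
E[X] = 4 · 9/20 = 9/5 ≈ 1.8000.

9/5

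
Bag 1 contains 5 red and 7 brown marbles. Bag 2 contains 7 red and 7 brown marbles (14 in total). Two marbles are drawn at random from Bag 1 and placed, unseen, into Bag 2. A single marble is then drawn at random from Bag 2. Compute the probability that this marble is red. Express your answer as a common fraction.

47/96

Condition on how many of the transferred marbles are red (from Bag 1: 5 red of 12; then Bag 2 has 16 total).
  0 red: C(5,0)C(7,2)/C(12,2) = 7/22; then P = 7/16
  1 red: C(5,1)C(7,1)/C(12,2) = 35/66; then P = 8/16
  2 red: C(5,2)C(7,0)/C(12,2) = 5/33; then P = 9/16
P(red from Bag 2) = 47/96 ≈ 0.4896.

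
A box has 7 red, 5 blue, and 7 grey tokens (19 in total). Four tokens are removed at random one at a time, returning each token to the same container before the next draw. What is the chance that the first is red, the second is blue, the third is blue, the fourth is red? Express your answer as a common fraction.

Multiply the conditional probability of each draw in order, with replacement (the composition resets each draw).
P = (7/19) · (5/19) · (5/19) · (7/19) = 1225/130321 ≈ 0.0094.

1225/130321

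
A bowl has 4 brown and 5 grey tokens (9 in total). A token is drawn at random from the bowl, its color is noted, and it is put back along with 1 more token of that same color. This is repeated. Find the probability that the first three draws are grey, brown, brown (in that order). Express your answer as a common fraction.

Track the composition after each reinforcement of +1.
P = (5/9) · (4/10) · (5/11) = 10/99 ≈ 0.1010.

10/99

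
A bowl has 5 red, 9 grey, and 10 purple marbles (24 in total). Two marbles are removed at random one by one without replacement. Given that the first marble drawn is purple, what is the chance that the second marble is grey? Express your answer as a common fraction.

9/23

After removing 1 purple, the bowl has 9 grey out of 23 remaining.
P(second is grey | given) = 9/23 ≈ 0.3913.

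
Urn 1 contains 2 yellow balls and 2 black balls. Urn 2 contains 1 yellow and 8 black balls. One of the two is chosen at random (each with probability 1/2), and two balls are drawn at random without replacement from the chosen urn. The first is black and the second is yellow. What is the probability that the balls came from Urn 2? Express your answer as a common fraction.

1/4

P(E | Urn 1) = 1/3; P(E | Urn 2) = 1/9.
P(E) = 1/2·1/3 + 1/2·1/9 = 2/9.
By Bayes' rule, P(Urn 2 | E) = 1/18 / 2/9 = 1/4 ≈ 0.2500.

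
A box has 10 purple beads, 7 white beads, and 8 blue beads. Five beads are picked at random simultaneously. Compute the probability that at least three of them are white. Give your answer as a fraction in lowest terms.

13/115

Sum the hypergeometric tail for j = 3,…,5 white beads.
Favorable = C(7,3)·C(18,2) + C(7,4)·C(18,1) + C(7,5)·C(18,0) = 6006; total = C(25,5) = 53130.
P = 6006/53130 = 13/115 ≈ 0.1130.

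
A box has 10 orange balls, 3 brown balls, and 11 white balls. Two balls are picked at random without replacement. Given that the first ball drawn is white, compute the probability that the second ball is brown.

3/23

After removing 1 white, the box has 3 brown out of 23 remaining.
P(second is brown | given) = 3/23 ≈ 0.1304.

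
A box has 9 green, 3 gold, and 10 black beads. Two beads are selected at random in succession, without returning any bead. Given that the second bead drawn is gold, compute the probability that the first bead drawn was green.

3/7

P(first=green and the second bead drawn is gold) = (9/22)·(3/21) = 9/154.
P(the second bead drawn is gold) = Σ over first color = 9/154 + 1/77 + 5/77 = 3/22.
By Bayes, P(first=green | the second bead drawn is gold) = 9/154 / 3/22 = 3/7 ≈ 0.4286.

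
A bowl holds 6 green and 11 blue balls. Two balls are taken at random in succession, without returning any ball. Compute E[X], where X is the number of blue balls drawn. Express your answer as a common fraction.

22/17

By linearity of expectation, E[X] = Σ P(draw i is blue); by symmetry each draw (even without replacement) has P(blue) = 11/17.
E[X] = 2 · 11/17 = 22/17 ≈ 1.2941.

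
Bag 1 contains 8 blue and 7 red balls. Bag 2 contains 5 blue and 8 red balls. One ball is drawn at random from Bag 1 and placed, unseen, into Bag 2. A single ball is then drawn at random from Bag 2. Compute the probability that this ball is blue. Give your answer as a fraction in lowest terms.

Condition on how many of the transferred balls are blue (from Bag 1: 8 blue of 15; then Bag 2 has 14 total).
  0 blue: C(8,0)C(7,1)/C(15,1) = 7/15; then P = 5/14
  1 blue: C(8,1)C(7,0)/C(15,1) = 8/15; then P = 6/14
P(blue from Bag 2) = 83/210 ≈ 0.3952.

83/210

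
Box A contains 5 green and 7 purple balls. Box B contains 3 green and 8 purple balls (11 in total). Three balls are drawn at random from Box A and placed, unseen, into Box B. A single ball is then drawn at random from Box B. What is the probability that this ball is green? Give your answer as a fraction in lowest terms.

Condition on how many of the transferred balls are green (from Box A: 5 green of 12; then Box B has 14 total).
  0 green: C(5,0)C(7,3)/C(12,3) = 7/44; then P = 3/14
  1 green: C(5,1)C(7,2)/C(12,3) = 21/44; then P = 4/14
  2 green: C(5,2)C(7,1)/C(12,3) = 7/22; then P = 5/14
  3 green: C(5,3)C(7,0)/C(12,3) = 1/22; then P = 6/14
P(green from Box B) = 17/56 ≈ 0.3036.

17/56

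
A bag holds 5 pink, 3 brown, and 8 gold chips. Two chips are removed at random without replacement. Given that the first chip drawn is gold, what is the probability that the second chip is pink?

1/3

After removing 1 gold, the bag has 5 pink out of 15 remaining.
P(second is pink | given) = 5/15 = 1/3 ≈ 0.3333.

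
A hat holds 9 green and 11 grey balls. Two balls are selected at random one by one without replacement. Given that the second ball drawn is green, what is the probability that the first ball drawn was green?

8/19

P(first=green and the second ball drawn is green) = (9/20)·(8/19) = 18/95.
P(the second ball drawn is green) = Σ over first color = 18/95 + 99/380 = 9/20.
By Bayes, P(first=green | the second ball drawn is green) = 18/95 / 9/20 = 8/19 ≈ 0.4211.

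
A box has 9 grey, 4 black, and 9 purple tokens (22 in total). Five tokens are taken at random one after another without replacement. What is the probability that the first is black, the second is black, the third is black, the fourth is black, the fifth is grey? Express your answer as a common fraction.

Multiply the conditional probability of each draw in order, without replacement, so each draw removes one from its color and from the total.
P = (4/22) · (3/21) · (2/20) · (1/19) · (9/18) = 1/14630 ≈ 0.0001.

1/14630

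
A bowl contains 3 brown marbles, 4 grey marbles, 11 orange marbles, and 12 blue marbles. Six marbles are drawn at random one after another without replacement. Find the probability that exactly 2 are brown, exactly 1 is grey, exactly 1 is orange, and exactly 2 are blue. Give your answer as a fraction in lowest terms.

968/65975

Unordered draws without replacement: count favorable combinations over C(30,6).
Favorable = C(3,2) · C(4,1) · C(11,1) · C(12,2) = 8712; total = C(30,6) = 593775.
P = 8712/593775 = 968/65975 ≈ 0.0147.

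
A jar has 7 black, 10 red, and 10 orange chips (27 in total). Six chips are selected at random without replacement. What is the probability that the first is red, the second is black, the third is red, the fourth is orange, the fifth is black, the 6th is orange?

21/13156

Multiply the conditional probability of each draw in order, without replacement, so each draw removes one from its color and from the total.
P = (10/27) · (7/26) · (9/25) · (10/24) · (6/23) · (9/22) = 21/13156 ≈ 0.0016.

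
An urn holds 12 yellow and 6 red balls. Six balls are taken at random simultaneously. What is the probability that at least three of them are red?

1821/6188

Sum the hypergeometric tail for j = 3,…,6 red balls.
Favorable = C(6,3)·C(12,3) + C(6,4)·C(12,2) + C(6,5)·C(12,1) + C(6,6)·C(12,0) = 5463; total = C(18,6) = 18564.
P = 5463/18564 = 1821/6188 ≈ 0.2943.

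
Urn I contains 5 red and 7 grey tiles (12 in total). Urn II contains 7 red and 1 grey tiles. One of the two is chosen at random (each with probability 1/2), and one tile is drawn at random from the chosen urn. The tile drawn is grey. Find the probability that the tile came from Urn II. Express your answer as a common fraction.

3/17

P(grey | Urn I) = 7/12; P(grey | Urn II) = 1/8.
P(grey) = 1/2·7/12 + 1/2·1/8 = 17/48.
By Bayes' rule, P(Urn II | grey) = 1/16 / 17/48 = 3/17 ≈ 0.1765.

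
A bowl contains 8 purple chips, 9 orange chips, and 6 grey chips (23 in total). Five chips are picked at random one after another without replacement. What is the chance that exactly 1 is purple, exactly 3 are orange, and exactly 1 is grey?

Unordered draws without replacement: count favorable combinations over C(23,5).
Favorable = C(8,1) · C(9,3) · C(6,1) = 4032; total = C(23,5) = 33649.
P = 4032/33649 = 576/4807 ≈ 0.1198.

576/4807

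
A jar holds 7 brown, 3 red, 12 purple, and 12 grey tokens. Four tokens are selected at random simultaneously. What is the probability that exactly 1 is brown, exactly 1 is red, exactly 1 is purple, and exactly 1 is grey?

378/5797

Unordered draws without replacement: count favorable combinations over C(34,4).
Favorable = C(7,1) · C(3,1) · C(12,1) · C(12,1) = 3024; total = C(34,4) = 46376.
P = 3024/46376 = 378/5797 ≈ 0.0652.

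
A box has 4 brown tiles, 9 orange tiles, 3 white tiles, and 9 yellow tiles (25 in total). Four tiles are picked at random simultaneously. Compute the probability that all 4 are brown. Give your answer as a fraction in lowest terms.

1/12650

Unordered draws without replacement: count favorable combinations over C(25,4).
Favorable = C(4,4) · C(9,0) · C(3,0) · C(9,0) = 1; total = C(25,4) = 12650.
P = 1/12650 = 1/12650 ≈ 0.0001.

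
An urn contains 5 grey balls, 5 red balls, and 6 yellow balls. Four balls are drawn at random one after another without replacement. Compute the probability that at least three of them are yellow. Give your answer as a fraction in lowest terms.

Sum the hypergeometric tail for j = 3,…,4 yellow balls.
Favorable = C(6,3)·C(10,1) + C(6,4)·C(10,0) = 215; total = C(16,4) = 1820.
P = 215/1820 = 43/364 ≈ 0.1181.

43/364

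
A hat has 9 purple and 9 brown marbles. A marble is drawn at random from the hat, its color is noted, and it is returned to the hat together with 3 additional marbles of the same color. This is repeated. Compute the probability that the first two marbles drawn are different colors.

Either brown then purple, or purple then brown; after the first draw the total is 21.
P = (9/18)·(9/21) + (9/18)·(9/21) = 3/7 ≈ 0.4286.

3/7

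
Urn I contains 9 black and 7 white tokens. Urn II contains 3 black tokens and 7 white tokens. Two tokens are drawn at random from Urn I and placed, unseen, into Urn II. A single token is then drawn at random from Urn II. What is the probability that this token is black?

Condition on how many of the transferred tokens are black (from Urn I: 9 black of 16; then Urn II has 12 total).
  0 black: C(9,0)C(7,2)/C(16,2) = 7/40; then P = 3/12
  1 black: C(9,1)C(7,1)/C(16,2) = 21/40; then P = 4/12
  2 black: C(9,2)C(7,0)/C(16,2) = 3/10; then P = 5/12
P(black from Urn II) = 11/32 ≈ 0.3438.

11/32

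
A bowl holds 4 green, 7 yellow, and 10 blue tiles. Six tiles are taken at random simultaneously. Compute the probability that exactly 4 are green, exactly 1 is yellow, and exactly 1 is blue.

Unordered draws without replacement: count favorable combinations over C(21,6).
Favorable = C(4,4) · C(7,1) · C(10,1) = 70; total = C(21,6) = 54264.
P = 70/54264 = 5/3876 ≈ 0.0013.

5/3876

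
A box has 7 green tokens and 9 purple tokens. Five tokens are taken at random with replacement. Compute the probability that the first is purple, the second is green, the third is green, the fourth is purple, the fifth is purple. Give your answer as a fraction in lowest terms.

35721/1048576

Multiply the conditional probability of each draw in order, with replacement (the composition resets each draw).
P = (9/16) · (7/16) · (7/16) · (9/16) · (9/16) = 35721/1048576 ≈ 0.0341.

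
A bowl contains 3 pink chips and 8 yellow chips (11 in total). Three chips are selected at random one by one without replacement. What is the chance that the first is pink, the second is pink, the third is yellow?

8/165

Multiply the conditional probability of each draw in order, without replacement, so each draw removes one from its color and from the total.
P = (3/11) · (2/10) · (8/9) = 8/165 ≈ 0.0485.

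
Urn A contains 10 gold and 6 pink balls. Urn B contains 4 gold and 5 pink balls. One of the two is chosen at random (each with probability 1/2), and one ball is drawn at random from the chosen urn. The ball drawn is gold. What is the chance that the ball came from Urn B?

P(gold | Urn A) = 5/8; P(gold | Urn B) = 4/9.
P(gold) = 1/2·5/8 + 1/2·4/9 = 77/144.
By Bayes' rule, P(Urn B | gold) = 2/9 / 77/144 = 32/77 ≈ 0.4156.

32/77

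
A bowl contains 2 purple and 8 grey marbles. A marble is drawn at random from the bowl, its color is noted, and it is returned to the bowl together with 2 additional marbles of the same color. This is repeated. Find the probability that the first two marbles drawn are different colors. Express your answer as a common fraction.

4/15

Either grey then purple, or purple then grey; after the first draw the total is 12.
P = (8/10)·(2/12) + (2/10)·(8/12) = 4/15 ≈ 0.2667.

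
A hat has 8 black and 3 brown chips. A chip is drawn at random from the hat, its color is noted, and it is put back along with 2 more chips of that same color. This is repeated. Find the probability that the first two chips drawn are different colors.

Either black then brown, or brown then black; after the first draw the total is 13.
P = (8/11)·(3/13) + (3/11)·(8/13) = 48/143 ≈ 0.3357.

48/143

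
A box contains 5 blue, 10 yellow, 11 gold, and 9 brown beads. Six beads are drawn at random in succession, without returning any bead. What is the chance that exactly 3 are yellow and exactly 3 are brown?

Unordered draws without replacement: count favorable combinations over C(35,6).
Favorable = C(5,0) · C(10,3) · C(11,0) · C(9,3) = 10080; total = C(35,6) = 1623160.
P = 10080/1623160 = 36/5797 ≈ 0.0062.

36/5797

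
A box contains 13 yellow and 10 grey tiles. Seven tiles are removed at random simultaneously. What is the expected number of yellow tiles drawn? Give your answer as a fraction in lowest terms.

By linearity of expectation, E[X] = Σ P(draw i is yellow); by symmetry each draw (even without replacement) has P(yellow) = 13/23.
E[X] = 7 · 13/23 = 91/23 ≈ 3.9565.

91/23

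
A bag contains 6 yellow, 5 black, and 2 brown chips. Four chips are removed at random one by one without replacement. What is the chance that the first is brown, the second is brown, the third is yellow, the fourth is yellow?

1/286

Multiply the conditional probability of each draw in order, without replacement, so each draw removes one from its color and from the total.
P = (2/13) · (1/12) · (6/11) · (5/10) = 1/286 ≈ 0.0035.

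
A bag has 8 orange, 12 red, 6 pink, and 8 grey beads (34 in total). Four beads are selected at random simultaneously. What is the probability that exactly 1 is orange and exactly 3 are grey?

56/5797

Unordered draws without replacement: count favorable combinations over C(34,4).
Favorable = C(8,1) · C(12,0) · C(6,0) · C(8,3) = 448; total = C(34,4) = 46376.
P = 448/46376 = 56/5797 ≈ 0.0097.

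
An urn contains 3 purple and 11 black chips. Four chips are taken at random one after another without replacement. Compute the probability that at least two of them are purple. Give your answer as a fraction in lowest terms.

Sum the hypergeometric tail for j = 2,…,3 purple chips.
Favorable = C(3,2)·C(11,2) + C(3,3)·C(11,1) = 176; total = C(14,4) = 1001.
P = 176/1001 = 16/91 ≈ 0.1758.

16/91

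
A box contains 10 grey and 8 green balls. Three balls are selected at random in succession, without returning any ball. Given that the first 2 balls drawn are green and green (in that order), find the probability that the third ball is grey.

After removing 2 green, the box has 10 grey out of 16 remaining.
P(third is grey | given) = 10/16 = 5/8 ≈ 0.6250.

5/8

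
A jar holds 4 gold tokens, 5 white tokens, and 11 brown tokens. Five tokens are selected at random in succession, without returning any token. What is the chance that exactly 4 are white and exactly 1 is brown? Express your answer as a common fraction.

55/15504

Unordered draws without replacement: count favorable combinations over C(20,5).
Favorable = C(4,0) · C(5,4) · C(11,1) = 55; total = C(20,5) = 15504.
P = 55/15504 = 55/15504 ≈ 0.0035.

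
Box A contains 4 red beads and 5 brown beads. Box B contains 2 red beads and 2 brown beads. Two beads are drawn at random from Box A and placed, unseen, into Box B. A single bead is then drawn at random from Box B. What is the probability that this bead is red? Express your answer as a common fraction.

Condition on how many of the transferred beads are red (from Box A: 4 red of 9; then Box B has 6 total).
  0 red: C(4,0)C(5,2)/C(9,2) = 5/18; then P = 2/6
  1 red: C(4,1)C(5,1)/C(9,2) = 5/9; then P = 3/6
  2 red: C(4,2)C(5,0)/C(9,2) = 1/6; then P = 4/6
P(red from Box B) = 13/27 ≈ 0.4815.

13/27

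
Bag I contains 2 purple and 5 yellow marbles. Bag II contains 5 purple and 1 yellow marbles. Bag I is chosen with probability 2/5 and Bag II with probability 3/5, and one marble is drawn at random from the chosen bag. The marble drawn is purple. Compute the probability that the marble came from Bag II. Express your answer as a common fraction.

35/43

P(purple | Bag I) = 2/7; P(purple | Bag II) = 5/6.
P(purple) = 2/5·2/7 + 3/5·5/6 = 43/70.
By Bayes' rule, P(Bag II | purple) = 1/2 / 43/70 = 35/43 ≈ 0.8140.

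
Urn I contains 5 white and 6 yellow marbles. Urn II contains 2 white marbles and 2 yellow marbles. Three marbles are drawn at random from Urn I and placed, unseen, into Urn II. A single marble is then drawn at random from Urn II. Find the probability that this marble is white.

Condition on how many of the transferred marbles are white (from Urn I: 5 white of 11; then Urn II has 7 total).
  0 white: C(5,0)C(6,3)/C(11,3) = 4/33; then P = 2/7
  1 white: C(5,1)C(6,2)/C(11,3) = 5/11; then P = 3/7
  2 white: C(5,2)C(6,1)/C(11,3) = 4/11; then P = 4/7
  3 white: C(5,3)C(6,0)/C(11,3) = 2/33; then P = 5/7
P(white from Urn II) = 37/77 ≈ 0.4805.

37/77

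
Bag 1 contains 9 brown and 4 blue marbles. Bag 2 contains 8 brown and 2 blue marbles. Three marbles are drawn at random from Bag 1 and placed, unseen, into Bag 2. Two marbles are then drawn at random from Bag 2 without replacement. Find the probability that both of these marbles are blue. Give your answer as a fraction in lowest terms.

Condition on how many of the transferred marbles are blue (from Bag 1: 4 blue of 13; then Bag 2 has 13 total).
  0 blue: C(4,0)C(9,3)/C(13,3) = 42/143; then P = C(2,2)/C(13,2) = 1/78
  1 blue: C(4,1)C(9,2)/C(13,3) = 72/143; then P = C(3,2)/C(13,2) = 1/26
  2 blue: C(4,2)C(9,1)/C(13,3) = 27/143; then P = C(4,2)/C(13,2) = 1/13
  3 blue: C(4,3)C(9,0)/C(13,3) = 2/143; then P = C(5,2)/C(13,2) = 5/39
P(both blue) = 20/507 ≈ 0.0394.

20/507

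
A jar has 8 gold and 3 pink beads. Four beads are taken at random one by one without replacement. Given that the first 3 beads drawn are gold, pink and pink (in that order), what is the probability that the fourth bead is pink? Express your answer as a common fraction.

1/8

After removing 1 gold, 2 pink, the jar has 1 pink out of 8 remaining.
P(fourth is pink | given) = 1/8 ≈ 0.1250.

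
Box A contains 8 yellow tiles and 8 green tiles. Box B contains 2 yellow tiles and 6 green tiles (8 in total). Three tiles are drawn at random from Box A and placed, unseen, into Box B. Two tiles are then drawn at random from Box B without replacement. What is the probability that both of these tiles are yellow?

Condition on how many of the transferred tiles are yellow (from Box A: 8 yellow of 16; then Box B has 11 total).
  0 yellow: C(8,0)C(8,3)/C(16,3) = 1/10; then P = C(2,2)/C(11,2) = 1/55
  1 yellow: C(8,1)C(8,2)/C(16,3) = 2/5; then P = C(3,2)/C(11,2) = 3/55
  2 yellow: C(8,2)C(8,1)/C(16,3) = 2/5; then P = C(4,2)/C(11,2) = 6/55
  3 yellow: C(8,3)C(8,0)/C(16,3) = 1/10; then P = C(5,2)/C(11,2) = 2/11
P(both yellow) = 47/550 ≈ 0.0855.

47/550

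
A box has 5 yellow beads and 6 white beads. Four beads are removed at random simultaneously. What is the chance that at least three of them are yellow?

13/66

Sum the hypergeometric tail for j = 3,…,4 yellow beads.
Favorable = C(5,3)·C(6,1) + C(5,4)·C(6,0) = 65; total = C(11,4) = 330.
P = 65/330 = 13/66 ≈ 0.1970.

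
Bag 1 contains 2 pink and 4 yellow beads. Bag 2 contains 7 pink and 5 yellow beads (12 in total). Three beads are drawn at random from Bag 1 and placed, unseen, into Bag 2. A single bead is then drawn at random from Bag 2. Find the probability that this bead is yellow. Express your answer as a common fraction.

7/15

Condition on how many of the transferred beads are yellow (from Bag 1: 4 yellow of 6; then Bag 2 has 15 total).
  1 yellow: C(4,1)C(2,2)/C(6,3) = 1/5; then P = 6/15
  2 yellow: C(4,2)C(2,1)/C(6,3) = 3/5; then P = 7/15
  3 yellow: C(4,3)C(2,0)/C(6,3) = 1/5; then P = 8/15
P(yellow from Bag 2) = 7/15 ≈ 0.4667.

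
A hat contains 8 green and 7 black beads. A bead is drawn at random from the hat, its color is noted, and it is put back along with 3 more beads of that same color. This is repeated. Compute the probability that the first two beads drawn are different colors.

Either green then black, or black then green; after the first draw the total is 18.
P = (8/15)·(7/18) + (7/15)·(8/18) = 56/135 ≈ 0.4148.

56/135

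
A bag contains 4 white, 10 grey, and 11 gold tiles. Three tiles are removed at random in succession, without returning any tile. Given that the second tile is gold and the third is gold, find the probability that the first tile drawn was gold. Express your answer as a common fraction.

9/23

P(first=gold and the second tile is gold and the third is gold) = (11/25)·(10/24)·(9/23) = 33/460.
P(E) = Σ over first color = 11/345 + 11/138 + 33/460 = 11/60.
By Bayes, P(first=gold | E) = 33/460 / 11/60 = 9/23 ≈ 0.3913.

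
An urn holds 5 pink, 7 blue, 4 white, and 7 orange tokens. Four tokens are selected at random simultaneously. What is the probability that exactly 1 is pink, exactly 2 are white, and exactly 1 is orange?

Unordered draws without replacement: count favorable combinations over C(23,4).
Favorable = C(5,1) · C(7,0) · C(4,2) · C(7,1) = 210; total = C(23,4) = 8855.
P = 210/8855 = 6/253 ≈ 0.0237.

6/253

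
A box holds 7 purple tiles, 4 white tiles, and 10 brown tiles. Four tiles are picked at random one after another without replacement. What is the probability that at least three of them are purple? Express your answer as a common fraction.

Sum the hypergeometric tail for j = 3,…,4 purple tiles.
Favorable = C(7,3)·C(14,1) + C(7,4)·C(14,0) = 525; total = C(21,4) = 5985.
P = 525/5985 = 5/57 ≈ 0.0877.

5/57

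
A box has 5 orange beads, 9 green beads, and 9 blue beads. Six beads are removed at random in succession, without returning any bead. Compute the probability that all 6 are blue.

Unordered draws without replacement: count favorable combinations over C(23,6).
Favorable = C(5,0) · C(9,0) · C(9,6) = 84; total = C(23,6) = 100947.
P = 84/100947 = 4/4807 ≈ 0.0008.

4/4807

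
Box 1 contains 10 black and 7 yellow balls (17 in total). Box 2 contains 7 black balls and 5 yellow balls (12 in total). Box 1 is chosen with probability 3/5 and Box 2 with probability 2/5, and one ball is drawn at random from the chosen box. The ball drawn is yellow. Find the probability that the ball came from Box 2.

85/211

P(yellow | Box 1) = 7/17; P(yellow | Box 2) = 5/12.
P(yellow) = 3/5·7/17 + 2/5·5/12 = 211/510.
By Bayes' rule, P(Box 2 | yellow) = 1/6 / 211/510 = 85/211 ≈ 0.4028.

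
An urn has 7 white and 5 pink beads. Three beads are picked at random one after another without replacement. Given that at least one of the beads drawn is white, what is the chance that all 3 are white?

1/6

P(all 3 white) = C(7,3)/C(12,3) = 7/44; P(at least one white) = 1 − C(5,3)/C(12,3) = 21/22.
Since 'all 3 white' ⊆ 'at least one white', P(all 3 | at least one) = 7/44 / 21/22 = 1/6 ≈ 0.1667.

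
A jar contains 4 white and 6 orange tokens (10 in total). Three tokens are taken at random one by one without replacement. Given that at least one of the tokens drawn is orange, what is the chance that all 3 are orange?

5/29

P(all 3 orange) = C(6,3)/C(10,3) = 1/6; P(at least one orange) = 1 − C(4,3)/C(10,3) = 29/30.
Since 'all 3 orange' ⊆ 'at least one orange', P(all 3 | at least one) = 1/6 / 29/30 = 5/29 ≈ 0.1724.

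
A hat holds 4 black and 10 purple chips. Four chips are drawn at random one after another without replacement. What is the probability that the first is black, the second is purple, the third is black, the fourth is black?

Multiply the conditional probability of each draw in order, without replacement, so each draw removes one from its color and from the total.
P = (4/14) · (10/13) · (3/12) · (2/11) = 10/1001 ≈ 0.0100.

10/1001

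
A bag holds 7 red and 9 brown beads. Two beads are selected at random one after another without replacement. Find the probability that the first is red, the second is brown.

Multiply the conditional probability of each draw in order, without replacement, so each draw removes one from its color and from the total.
P = (7/16) · (9/15) = 21/80 ≈ 0.2625.

21/80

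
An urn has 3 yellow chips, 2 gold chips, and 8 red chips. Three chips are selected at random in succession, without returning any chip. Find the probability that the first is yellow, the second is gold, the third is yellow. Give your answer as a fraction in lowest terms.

1/143

Multiply the conditional probability of each draw in order, without replacement, so each draw removes one from its color and from the total.
P = (3/13) · (2/12) · (2/11) = 1/143 ≈ 0.0070.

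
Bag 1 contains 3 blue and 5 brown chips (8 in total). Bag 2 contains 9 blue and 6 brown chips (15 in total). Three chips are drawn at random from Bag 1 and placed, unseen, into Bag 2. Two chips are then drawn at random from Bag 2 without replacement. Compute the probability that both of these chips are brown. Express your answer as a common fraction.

5/28

Condition on how many of the transferred chips are brown (from Bag 1: 5 brown of 8; then Bag 2 has 18 total).
  0 brown: C(5,0)C(3,3)/C(8,3) = 1/56; then P = C(6,2)/C(18,2) = 5/51
  1 brown: C(5,1)C(3,2)/C(8,3) = 15/56; then P = C(7,2)/C(18,2) = 7/51
  2 brown: C(5,2)C(3,1)/C(8,3) = 15/28; then P = C(8,2)/C(18,2) = 28/153
  3 brown: C(5,3)C(3,0)/C(8,3) = 5/28; then P = C(9,2)/C(18,2) = 4/17
P(both brown) = 5/28 ≈ 0.1786.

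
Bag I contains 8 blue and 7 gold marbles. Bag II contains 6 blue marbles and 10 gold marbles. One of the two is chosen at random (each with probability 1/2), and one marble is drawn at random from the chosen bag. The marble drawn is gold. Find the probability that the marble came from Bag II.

75/131

P(gold | Bag I) = 7/15; P(gold | Bag II) = 5/8.
P(gold) = 1/2·7/15 + 1/2·5/8 = 131/240.
By Bayes' rule, P(Bag II | gold) = 5/16 / 131/240 = 75/131 ≈ 0.5725.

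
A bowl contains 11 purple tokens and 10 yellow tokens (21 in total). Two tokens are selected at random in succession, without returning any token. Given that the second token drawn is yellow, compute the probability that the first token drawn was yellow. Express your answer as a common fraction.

P(first=yellow and the second token drawn is yellow) = (10/21)·(9/20) = 3/14.
P(the second token drawn is yellow) = Σ over first color = 11/42 + 3/14 = 10/21.
By Bayes, P(first=yellow | the second token drawn is yellow) = 3/14 / 10/21 = 9/20 ≈ 0.4500.

9/20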